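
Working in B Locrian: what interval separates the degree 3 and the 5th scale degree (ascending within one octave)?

Spelling B Locrian: B C D E F G A.
That puts D below F.
3 letter names make it a third; at 3 semitones (a half step narrower than major) the quality is minor.

minor third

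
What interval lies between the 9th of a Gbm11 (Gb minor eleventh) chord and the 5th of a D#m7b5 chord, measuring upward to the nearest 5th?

Gbm11 (Gb minor eleventh) has Ab as its 9th, and D#m7b5 has A as its 5th.
1 letter names make it a unison; at 1 semitone (a half step wider than perfect) the quality is augmented.

A1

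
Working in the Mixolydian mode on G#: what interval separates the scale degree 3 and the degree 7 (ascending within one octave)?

The scale runs G# A# B# C# D# E# F#.
The scale degree 3 is B# and the scale degree 7 is F#.
B# up to F# is 6 semitones, a half step narrower than a perfect fifth, so the interval is diminished.

diminished fifth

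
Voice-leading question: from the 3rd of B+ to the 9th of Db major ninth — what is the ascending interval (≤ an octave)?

The 3rd of B+ is D#; the 9th of Db major ninth is Eb.
D# up to Eb is 0 semitones, a whole step narrower than a major second, so the interval is diminished.

d2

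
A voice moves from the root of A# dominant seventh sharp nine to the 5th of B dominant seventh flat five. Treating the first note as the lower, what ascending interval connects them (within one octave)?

diminished 6th

A# dominant seventh sharp nine has A# as its root, and B dominant seventh flat five has F as its 5th.
A# up to F is 7 semitones, a whole step narrower than a major sixth, so the interval is diminished.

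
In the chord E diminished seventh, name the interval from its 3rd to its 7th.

E diminished seventh: E-G-Bb-Db.
That puts G below Db.
From G to Db: 6 semitones over a fifth = diminished.

diminished fifth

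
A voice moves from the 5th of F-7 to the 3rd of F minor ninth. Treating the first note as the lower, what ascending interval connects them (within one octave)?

F-7 has C as its 5th, and F minor ninth has A♭ as its 3rd.
6 letter names make it a sixth; at 8 semitones (a half step narrower than major) the quality is minor.

m6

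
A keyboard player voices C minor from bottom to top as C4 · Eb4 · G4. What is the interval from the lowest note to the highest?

The outer voices are C4 and G4.
From C to G is 7 semitones, exactly the perfect fifth.

perfect 5th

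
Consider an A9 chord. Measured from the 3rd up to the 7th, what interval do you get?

diminished fifth

The chord tones of A dominant ninth are A, C#, E, G, B.
That puts C# below G.
From C# to G: 6 semitones over a fifth = diminished.
This 3–7 tritone is the characteristic tension at the heart of the dominant sound.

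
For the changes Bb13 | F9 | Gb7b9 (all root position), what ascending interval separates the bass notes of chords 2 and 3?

minor second

The roots are F and Gb.
F up to Gb is 1 semitone, a half step narrower than a major second, so the interval is minor.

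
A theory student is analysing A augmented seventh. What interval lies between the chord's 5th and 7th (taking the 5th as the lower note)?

diminished 3rd

The chord tones of A+7 are A C# E# G.
That puts E# below G.
E# up to G is 2 semitones, a whole step narrower than a major third, so the interval is diminished.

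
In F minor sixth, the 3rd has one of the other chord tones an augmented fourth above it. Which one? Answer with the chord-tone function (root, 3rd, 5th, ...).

Spelling the chord: F Ab C D.
The 3rd is Ab. An augmented fourth above Ab is D.
D is the chord's 6th.

6th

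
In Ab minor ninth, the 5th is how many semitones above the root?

Abm9: Ab-Cb-Eb-Gb-Bb.
Ab to Eb is a perfect fifth: 7 semitones.

7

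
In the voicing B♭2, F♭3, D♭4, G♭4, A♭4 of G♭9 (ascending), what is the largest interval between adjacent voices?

major sixth

Adjacent intervals: B♭2→F♭3 = diminished fifth; F♭3→D♭4 = major sixth; D♭4→G♭4 = perfect fourth; G♭4→A♭4 = major second.
The largest is F♭3 to D♭4, a major sixth (9 semitones).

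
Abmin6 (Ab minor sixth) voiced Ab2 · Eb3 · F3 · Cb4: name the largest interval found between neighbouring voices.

Adjacent intervals: Ab2→Eb3 = perfect fifth; Eb3→F3 = major second; F3→Cb4 = diminished fifth.
The largest is Ab2 to Eb3, a perfect fifth (7 semitones).

perfect fifth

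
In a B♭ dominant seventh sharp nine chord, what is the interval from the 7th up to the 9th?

Spelling the chord: B♭–D–F–A♭–C♯.
That puts A♭ below C♯.
From A♭ to C♯: 5 semitones over a third = augmented.

augmented third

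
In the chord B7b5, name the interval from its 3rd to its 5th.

The chord tones of B7b5 (B dominant seventh flat five) are B–D#–F–A.
So we need the interval from D# up to F.
From D# to F: 2 semitones over a third = diminished.

diminished third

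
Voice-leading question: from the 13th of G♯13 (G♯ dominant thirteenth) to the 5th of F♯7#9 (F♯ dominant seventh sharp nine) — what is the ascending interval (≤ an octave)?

G♯13 (G♯ dominant thirteenth) has E♯ as its 13th, and F♯7#9 (F♯ dominant seventh sharp nine) has C♯ as its 5th.
6 letter names make it a sixth; at 8 semitones (a half step narrower than major) the quality is minor.

minor sixth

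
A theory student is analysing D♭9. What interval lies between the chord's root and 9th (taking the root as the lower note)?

D♭9 (D♭ dominant ninth): D♭-F-A♭-C♭-E♭.
The root is D♭ and the 9th is E♭.
From D♭ to E♭ is 14 semitones, exactly the major ninth.

major 9th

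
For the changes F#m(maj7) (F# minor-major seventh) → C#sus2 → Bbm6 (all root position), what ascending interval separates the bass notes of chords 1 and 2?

The roots are F# and C#.
F# up to C# spans 5 letter names and 7 semitones — a perfect fifth.

P5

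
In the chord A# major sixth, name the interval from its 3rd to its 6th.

perfect fourth

Spelling the chord: A#, C##, E#, F##.
3rd = C##; 6th = F##.
Counting 4 letters and 5 half steps from C## gives a perfect fourth.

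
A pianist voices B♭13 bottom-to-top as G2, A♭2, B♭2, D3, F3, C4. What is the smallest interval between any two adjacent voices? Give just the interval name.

Adjacent intervals: G2→A♭2 = minor second; A♭2→B♭2 = major second; B♭2→D3 = major third; D3→F3 = minor third; F3→C4 = perfect fifth.
The smallest is G2 to A♭2, a minor second (1 semitone).

minor second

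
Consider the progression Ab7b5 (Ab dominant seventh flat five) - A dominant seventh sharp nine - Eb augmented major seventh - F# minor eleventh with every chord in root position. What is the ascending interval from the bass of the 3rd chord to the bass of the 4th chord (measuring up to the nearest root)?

A2

The roots are Eb and F#.
From Eb to F#: 3 semitones over a second = augmented.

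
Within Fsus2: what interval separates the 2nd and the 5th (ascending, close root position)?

perfect 4th

Spelling the chord: F G C.
The 2nd is G and the 5th is C.
Counting 4 letters and 5 half steps from G gives a perfect fourth.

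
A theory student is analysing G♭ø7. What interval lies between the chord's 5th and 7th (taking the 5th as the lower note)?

major 3rd

G♭ø7: G♭, B𝄫, D𝄫, F♭.
The 5th is D𝄫 and the 7th is F♭.
D𝄫 up to F♭ spans 3 letter names and 4 semitones — a major third.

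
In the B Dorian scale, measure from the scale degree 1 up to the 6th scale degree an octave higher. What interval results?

Spelling the B Dorian scale: B C# D E F# G# A.
So we need the interval from B up to G#.
From B to G# is 21 semitones, exactly the major thirteenth.

major 13th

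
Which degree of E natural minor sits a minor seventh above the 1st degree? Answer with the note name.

D

The scale is E F# G A B C D.
The 1st degree is E; a minor seventh above that is D — scale degree 7.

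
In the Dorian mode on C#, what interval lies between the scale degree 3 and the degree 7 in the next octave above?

perfect 12th

The scale runs C# D# E F# G# A# B.
Scale degree 3 = E; 7th degree (up an octave) = B.
E up to B spans 12 letter names and 19 semitones — a perfect twelfth.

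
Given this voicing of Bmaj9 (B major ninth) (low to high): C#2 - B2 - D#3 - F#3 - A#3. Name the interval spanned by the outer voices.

The outer voices are C#2 and A#3.
From C# to A# is 21 semitones, exactly the major thirteenth.

major thirteenth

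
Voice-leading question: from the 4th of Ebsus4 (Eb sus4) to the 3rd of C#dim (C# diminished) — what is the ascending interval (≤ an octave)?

augmented fifth

Ebsus4 (Eb sus4) has Ab as its 4th, and C#dim (C# diminished) has E as its 3rd.
From Ab to E: 8 semitones over a fifth = augmented.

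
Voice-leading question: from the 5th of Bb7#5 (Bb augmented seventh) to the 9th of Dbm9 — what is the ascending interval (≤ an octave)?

diminished 7th

The 5th of Bb7#5 (Bb augmented seventh) is F#; the 9th of Dbm9 is Eb.
7 letter names make it a seventh; at 9 semitones (a whole step narrower than major) the quality is diminished.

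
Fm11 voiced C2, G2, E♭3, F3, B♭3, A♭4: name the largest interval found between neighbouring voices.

minor seventh

Adjacent intervals: C2→G2 = perfect fifth; G2→E♭3 = minor sixth; E♭3→F3 = major second; F3→B♭3 = perfect fourth; B♭3→A♭4 = minor seventh.
The largest is B♭3 to A♭4, a minor seventh (10 semitones).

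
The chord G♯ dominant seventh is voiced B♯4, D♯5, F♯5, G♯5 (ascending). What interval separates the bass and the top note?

The outer voices are B♯4 and G♯5.
B♯ up to G♯ is 8 semitones, a half step narrower than a major sixth, so the interval is minor.

minor 6th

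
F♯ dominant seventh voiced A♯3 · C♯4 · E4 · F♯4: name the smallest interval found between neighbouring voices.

major second

Adjacent intervals: A♯3→C♯4 = minor third; C♯4→E4 = minor third; E4→F♯4 = major second.
The smallest is E4 to F♯4, a major second (2 semitones).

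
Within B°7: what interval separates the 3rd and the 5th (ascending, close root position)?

The chord tones of Bdim7 are B-D-F-Ab.
The 3rd is D and the 5th is F.
3 letter names make it a third; at 3 semitones (a half step narrower than major) the quality is minor.

minor third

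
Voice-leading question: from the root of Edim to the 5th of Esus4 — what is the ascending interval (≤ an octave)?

The root of Edim is E; the 5th of Esus4 is B.
From E to B is 7 semitones, exactly the perfect fifth.

perfect fifth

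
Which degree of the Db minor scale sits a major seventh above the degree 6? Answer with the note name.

The scale is Db Eb Fb Gb Ab Bbb Cb.
The degree 6 is Bbb; a major seventh above that is Ab — scale degree 5.

Ab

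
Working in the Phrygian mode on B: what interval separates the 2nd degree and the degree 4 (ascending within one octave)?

Spelling the Phrygian mode on B: B C D E F# G A.
So we need the interval from C up to E.
C up to E spans 3 letter names and 4 semitones — a major third.

major third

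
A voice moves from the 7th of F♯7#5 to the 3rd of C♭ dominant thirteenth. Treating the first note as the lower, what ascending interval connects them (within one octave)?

diminished octave

The 7th of F♯7#5 is E; the 3rd of C♭ dominant thirteenth is E♭.
8 letter names make it an octave; at 11 semitones (a half step narrower than perfect) the quality is diminished.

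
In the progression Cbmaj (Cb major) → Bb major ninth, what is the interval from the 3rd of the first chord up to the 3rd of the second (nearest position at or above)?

major seventh

The 3rd of Cbmaj (Cb major) is Eb; the 3rd of Bb major ninth is D.
Counting 7 letters and 11 half steps from Eb gives a major seventh.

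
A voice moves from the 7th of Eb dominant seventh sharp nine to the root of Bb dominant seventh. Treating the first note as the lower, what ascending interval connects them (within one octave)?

The 7th of Eb dominant seventh sharp nine is Db; the root of Bb dominant seventh is Bb.
Db up to Bb spans 6 letter names and 9 semitones — a major sixth.

major 6th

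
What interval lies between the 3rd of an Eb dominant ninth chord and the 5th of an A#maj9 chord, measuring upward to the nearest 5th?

A6

The 3rd of Eb dominant ninth is G; the 5th of A#maj9 is E#.
6 letter names make it a sixth; at 10 semitones (a half step wider than major) the quality is augmented.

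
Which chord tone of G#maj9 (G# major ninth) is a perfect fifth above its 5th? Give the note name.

The chord tones of G#maj9 (G# major ninth) are G#–B#–D#–F##–A#.
The 5th is D#. A perfect fifth above D# is A#.
A# is the chord's 9th.

A#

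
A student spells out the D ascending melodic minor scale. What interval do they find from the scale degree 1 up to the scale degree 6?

The scale runs D E F G A B C#.
So we need the interval from D up to B.
D up to B spans 6 letter names and 9 semitones — a major sixth.

major sixth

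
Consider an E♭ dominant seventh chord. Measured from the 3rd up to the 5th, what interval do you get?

Spelling the chord: E♭ G B♭ D♭.
So we need the interval from G up to B♭.
From G to B♭: 3 semitones over a third = minor.

minor third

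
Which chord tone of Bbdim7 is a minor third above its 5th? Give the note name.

Spelling the chord: Bb Db Fb Abb.
The 5th is Fb. A minor third above Fb is Abb.
Abb is the chord's 7th.

Abb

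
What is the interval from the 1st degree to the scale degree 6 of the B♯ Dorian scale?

The scale runs B♯ C𝄪 D♯ E♯ F𝄪 G𝄪 A♯.
The 1st degree is B♯ and the 6th degree is G𝄪.
Counting 6 letters and 9 half steps from B♯ gives a major sixth.

major sixth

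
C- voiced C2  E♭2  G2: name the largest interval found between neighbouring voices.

Adjacent intervals: C2→E♭2 = minor third; E♭2→G2 = major third.
The largest is E♭2 to G2, a major third (4 semitones).

major third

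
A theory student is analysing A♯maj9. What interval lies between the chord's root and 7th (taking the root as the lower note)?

A♯ major ninth: A♯-C𝄪-E♯-G𝄪-B♯.
The root is A♯ and the 7th is G𝄪.
A♯ up to G𝄪 spans 7 letter names and 11 semitones — a major seventh.

major seventh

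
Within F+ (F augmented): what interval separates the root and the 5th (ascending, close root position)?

A5

Spelling the chord: F–A–C♯.
That puts F below C♯.
From F to C♯: 8 semitones over a fifth = augmented.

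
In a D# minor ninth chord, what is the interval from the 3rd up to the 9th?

D#m9: D# F# A# C# E#.
The 3rd is F# and the 9th is E#.
Counting 7 letters and 11 half steps from F# gives a major seventh.

major seventh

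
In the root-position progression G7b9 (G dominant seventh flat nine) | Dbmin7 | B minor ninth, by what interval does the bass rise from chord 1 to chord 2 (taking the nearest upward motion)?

diminished fifth

The roots are G and Db.
From G to Db: 6 semitones over a fifth = diminished.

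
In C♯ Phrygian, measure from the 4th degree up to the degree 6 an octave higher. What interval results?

m10

C♯ phrygian: C♯ D E F♯ G♯ A B.
So we need the interval from F♯ up to A.
F♯ up to A is 15 semitones, a half step narrower than a major tenth, so the interval is minor.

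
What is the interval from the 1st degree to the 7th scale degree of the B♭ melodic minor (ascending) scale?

Spelling the B♭ melodic minor (ascending) scale: B♭ C D♭ E♭ F G A.
That puts B♭ below A.
Counting 7 letters and 11 half steps from B♭ gives a major seventh.

major seventh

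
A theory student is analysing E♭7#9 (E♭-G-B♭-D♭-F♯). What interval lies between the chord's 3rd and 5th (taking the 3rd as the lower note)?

That puts G below B♭.
From G to B♭: 3 semitones over a third = minor.

minor third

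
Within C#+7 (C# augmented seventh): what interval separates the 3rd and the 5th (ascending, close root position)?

major 3rd

C#aug7: C#-E#-G##-B.
That puts E# below G##.
Counting 3 letters and 4 half steps from E# gives a major third.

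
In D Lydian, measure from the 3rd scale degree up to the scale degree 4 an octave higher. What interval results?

major ninth

Spelling D Lydian: D E F# G# A B C#.
3rd scale degree = F#; scale degree 4 (up an octave) = G#.
From F# to G# is 14 semitones, exactly the major ninth.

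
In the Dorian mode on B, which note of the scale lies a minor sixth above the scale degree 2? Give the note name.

The scale is B C♯ D E F♯ G♯ A.
The scale degree 2 is C♯; a minor sixth above that is A — scale degree 7.

A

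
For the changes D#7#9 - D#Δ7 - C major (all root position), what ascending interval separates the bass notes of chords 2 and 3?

The roots are D# and C.
D# up to C is 9 semitones, a whole step narrower than a major seventh, so the interval is diminished.

diminished 7th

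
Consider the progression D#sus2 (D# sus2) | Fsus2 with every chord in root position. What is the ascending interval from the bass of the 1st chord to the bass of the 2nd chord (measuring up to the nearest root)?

d3

The roots are D# and F.
From D# to F: 2 semitones over a third = diminished.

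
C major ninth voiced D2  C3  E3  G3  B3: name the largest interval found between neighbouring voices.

Adjacent intervals: D2→C3 = minor seventh; C3→E3 = major third; E3→G3 = minor third; G3→B3 = major third.
The largest is D2 to C3, a minor seventh (10 semitones).

minor seventh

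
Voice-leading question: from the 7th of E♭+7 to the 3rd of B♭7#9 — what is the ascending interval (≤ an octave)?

augmented unison

E♭+7 has D♭ as its 7th, and B♭7#9 has D as its 3rd.
D♭ up to D is 1 semitone, a half step wider than a perfect unison, so the interval is augmented.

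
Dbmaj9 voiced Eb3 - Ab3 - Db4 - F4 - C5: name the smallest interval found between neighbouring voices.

Adjacent intervals: Eb3→Ab3 = perfect fourth; Ab3→Db4 = perfect fourth; Db4→F4 = major third; F4→C5 = perfect fifth.
The smallest is Db4 to F4, a major third (4 semitones).

major third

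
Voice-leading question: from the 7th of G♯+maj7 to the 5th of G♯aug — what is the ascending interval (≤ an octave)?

major sixth

G♯+maj7 has F𝄪 as its 7th, and G♯aug has D𝄪 as its 5th.
From F𝄪 to D𝄪 is 9 semitones, exactly the major sixth.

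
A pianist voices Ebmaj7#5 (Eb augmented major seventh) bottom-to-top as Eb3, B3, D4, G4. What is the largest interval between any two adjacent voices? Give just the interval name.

augmented fifth

Adjacent intervals: Eb3→B3 = augmented fifth; B3→D4 = minor third; D4→G4 = perfect fourth.
The largest is Eb3 to B3, an augmented fifth (8 semitones).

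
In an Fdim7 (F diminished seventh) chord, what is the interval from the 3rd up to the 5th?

minor third

F°7 (F diminished seventh) is spelled F–Ab–Cb–Ebb.
That puts Ab below Cb.
Ab up to Cb is 3 semitones, a half step narrower than a major third, so the interval is minor.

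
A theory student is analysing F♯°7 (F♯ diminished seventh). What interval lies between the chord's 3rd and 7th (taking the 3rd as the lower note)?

d5

The chord tones of F♯°7 are F♯, A, C, E♭.
That puts A below E♭.
A up to E♭ is 6 semitones, a half step narrower than a perfect fifth, so the interval is diminished.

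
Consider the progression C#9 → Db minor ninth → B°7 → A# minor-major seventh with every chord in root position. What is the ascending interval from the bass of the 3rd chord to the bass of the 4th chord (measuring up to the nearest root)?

major 7th

The roots are B and A#.
From B to A# is 11 semitones, exactly the major seventh.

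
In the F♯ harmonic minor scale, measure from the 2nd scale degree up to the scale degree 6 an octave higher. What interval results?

Spelling the F♯ harmonic minor scale: F♯ G♯ A B C♯ D E♯.
The 2nd scale degree is G♯ and the degree 6 (up an octave) is D.
12 letter names make it a twelfth; at 18 semitones (a half step narrower than perfect) the quality is diminished.

diminished 12th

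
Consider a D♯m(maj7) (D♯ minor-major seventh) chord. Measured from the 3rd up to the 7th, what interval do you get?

Spelling the chord: D♯ F♯ A♯ C𝄪.
That puts F♯ below C𝄪.
5 letter names make it a fifth; at 8 semitones (a half step wider than perfect) the quality is augmented.

augmented fifth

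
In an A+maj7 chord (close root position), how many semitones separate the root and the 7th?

Spelling the chord: A–C#–E#–G#.
A to G# is a major seventh: 11 semitones.

11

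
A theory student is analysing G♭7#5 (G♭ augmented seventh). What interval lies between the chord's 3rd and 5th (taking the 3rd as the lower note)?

major third

G♭ augmented seventh: G♭–B♭–D–F♭.
So we need the interval from B♭ up to D.
B♭ up to D spans 3 letter names and 4 semitones — a major third.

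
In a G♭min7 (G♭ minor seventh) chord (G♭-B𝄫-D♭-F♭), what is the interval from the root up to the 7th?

minor 7th

The root is G♭ and the 7th is F♭.
From G♭ to F♭: 10 semitones over a seventh = minor.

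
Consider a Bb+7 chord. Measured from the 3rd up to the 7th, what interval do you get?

Spelling the chord: Bb D F# Ab.
3rd = D; 7th = Ab.
D up to Ab is 6 semitones, a half step narrower than a perfect fifth, so the interval is diminished.

d5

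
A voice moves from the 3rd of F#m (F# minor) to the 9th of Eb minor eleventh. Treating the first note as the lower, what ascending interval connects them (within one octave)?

The 3rd of F#m (F# minor) is A; the 9th of Eb minor eleventh is F.
6 letter names make it a sixth; at 8 semitones (a half step narrower than major) the quality is minor.

minor sixth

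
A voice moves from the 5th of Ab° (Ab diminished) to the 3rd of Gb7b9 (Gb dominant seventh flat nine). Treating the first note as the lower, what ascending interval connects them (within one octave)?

Ab° (Ab diminished) has Ebb as its 5th, and Gb7b9 (Gb dominant seventh flat nine) has Bb as its 3rd.
5 letter names make it a fifth; at 8 semitones (a half step wider than perfect) the quality is augmented.

augmented fifth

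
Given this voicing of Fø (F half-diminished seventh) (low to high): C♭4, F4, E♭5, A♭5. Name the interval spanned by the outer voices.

major 13th

The outer voices are C♭4 and A♭5.
From C♭ to A♭ is 21 semitones, exactly the major thirteenth.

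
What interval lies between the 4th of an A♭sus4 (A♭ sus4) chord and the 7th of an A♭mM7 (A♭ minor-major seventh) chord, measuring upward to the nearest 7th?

The 4th of A♭sus4 (A♭ sus4) is D♭; the 7th of A♭mM7 (A♭ minor-major seventh) is G.
4 letter names make it a fourth; at 6 semitones (a half step wider than perfect) the quality is augmented.

augmented fourth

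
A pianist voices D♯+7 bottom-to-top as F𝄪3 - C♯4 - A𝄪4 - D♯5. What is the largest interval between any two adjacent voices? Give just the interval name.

augmented 6th

Adjacent intervals: F𝄪3→C♯4 = diminished fifth; C♯4→A𝄪4 = augmented sixth; A𝄪4→D♯5 = diminished fourth.
The largest is C♯4 to A𝄪4, an augmented sixth (10 semitones).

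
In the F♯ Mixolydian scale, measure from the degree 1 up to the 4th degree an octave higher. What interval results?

Spelling the F♯ Mixolydian scale: F♯ G♯ A♯ B C♯ D♯ E.
That puts F♯ below B.
F♯ up to B spans 11 letter names and 17 semitones — a perfect eleventh.

perfect 11th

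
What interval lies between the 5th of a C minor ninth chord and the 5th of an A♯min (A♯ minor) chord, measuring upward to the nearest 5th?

The 5th of C minor ninth is G; the 5th of A♯min (A♯ minor) is E♯.
6 letter names make it a sixth; at 10 semitones (a half step wider than major) the quality is augmented.

A6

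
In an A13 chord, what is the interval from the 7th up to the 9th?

major 3rd

Spelling the chord: A–C#–E–G–B–F#.
The 7th is G and the 9th is B.
From G to B is 4 semitones, exactly the major third.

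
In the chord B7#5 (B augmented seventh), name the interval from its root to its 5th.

The chord tones of B augmented seventh are B D♯ F𝄪 A.
Root = B; 5th = F𝄪.
From B to F𝄪: 8 semitones over a fifth = augmented.

augmented fifth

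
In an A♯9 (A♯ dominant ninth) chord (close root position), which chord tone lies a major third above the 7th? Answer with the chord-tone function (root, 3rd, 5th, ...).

9th

A♯ dominant ninth is spelled A♯ C𝄪 E♯ G♯ B♯.
The 7th is G♯. A major third above G♯ is B♯.
B♯ is the chord's 9th.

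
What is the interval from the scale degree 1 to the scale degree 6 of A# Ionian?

Spelling A# Ionian: A# B# C## D# E# F## G##.
The scale degree 1 is A# and the 6th degree is F##.
Counting 6 letters and 9 half steps from A# gives a major sixth.

major sixth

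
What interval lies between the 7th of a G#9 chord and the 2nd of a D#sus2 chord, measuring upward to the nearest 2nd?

major seventh

G#9 has F# as its 7th, and D#sus2 has E# as its 2nd.
Counting 7 letters and 11 half steps from F# gives a major seventh.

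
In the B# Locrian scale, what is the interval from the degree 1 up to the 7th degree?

The scale runs B# C# D# E# F# G# A#.
Degree 1 = B#; degree 7 = A#.
B# up to A# is 10 semitones, a half step narrower than a major seventh, so the interval is minor.

minor 7th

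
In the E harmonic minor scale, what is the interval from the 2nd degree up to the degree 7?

E harmonic minor: E F# G A B C D#.
2nd degree = F#; degree 7 = D#.
From F# to D# is 9 semitones, exactly the major sixth.

major sixth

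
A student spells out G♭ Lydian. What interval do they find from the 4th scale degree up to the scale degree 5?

m2

G♭ lydian: G♭ A♭ B♭ C D♭ E♭ F.
The 4th scale degree is C and the 5th scale degree is D♭.
C up to D♭ is 1 semitone, a half step narrower than a major second, so the interval is minor.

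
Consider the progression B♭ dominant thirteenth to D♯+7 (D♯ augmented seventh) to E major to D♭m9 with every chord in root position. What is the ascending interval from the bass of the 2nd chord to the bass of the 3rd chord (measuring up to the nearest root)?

The roots are D♯ and E.
2 letter names make it a second; at 1 semitone (a half step narrower than major) the quality is minor.

minor second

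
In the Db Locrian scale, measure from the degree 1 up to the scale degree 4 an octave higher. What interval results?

perfect eleventh

The scale runs Db Ebb Fb Gb Abb Bbb Cb.
Degree 1 = Db; degree 4 (up an octave) = Gb.
From Db to Gb is 17 semitones, exactly the perfect eleventh.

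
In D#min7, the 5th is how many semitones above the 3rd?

4

Spelling the chord: D#, F#, A#, C#.
F# to A# is a major third: 4 semitones.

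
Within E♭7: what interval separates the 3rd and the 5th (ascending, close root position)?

minor 3rd

E♭7 (E♭ dominant seventh) is spelled E♭–G–B♭–D♭.
That puts G below B♭.
3 letter names make it a third; at 3 semitones (a half step narrower than major) the quality is minor.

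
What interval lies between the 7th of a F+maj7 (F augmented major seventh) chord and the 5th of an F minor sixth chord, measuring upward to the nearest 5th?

F+maj7 (F augmented major seventh) has E as its 7th, and F minor sixth has C as its 5th.
From E to C: 8 semitones over a sixth = minor.

minor sixth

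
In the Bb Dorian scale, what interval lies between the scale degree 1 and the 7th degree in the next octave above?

The scale runs Bb C Db Eb F G Ab.
So we need the interval from Bb up to Ab.
Bb up to Ab is 22 semitones, a half step narrower than a major fourteenth, so the interval is minor.

m14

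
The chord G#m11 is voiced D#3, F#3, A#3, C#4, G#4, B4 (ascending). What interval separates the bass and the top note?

minor thirteenth

The outer voices are D#3 and B4.
D# up to B is 20 semitones, a half step narrower than a major thirteenth, so the interval is minor.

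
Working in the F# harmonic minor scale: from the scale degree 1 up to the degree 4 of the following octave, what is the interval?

P11

F# harmonic minor: F# G# A B C# D E#.
That puts F# below B.
From F# to B is 17 semitones, exactly the perfect eleventh.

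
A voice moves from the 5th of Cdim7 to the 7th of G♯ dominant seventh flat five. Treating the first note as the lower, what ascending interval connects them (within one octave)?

augmented seventh

Cdim7 has G♭ as its 5th, and G♯ dominant seventh flat five has F♯ as its 7th.
7 letter names make it a seventh; at 12 semitones (a half step wider than major) the quality is augmented.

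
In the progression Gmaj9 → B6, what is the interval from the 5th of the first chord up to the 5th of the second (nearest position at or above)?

M3

Gmaj9 has D as its 5th, and B6 has F# as its 5th.
D up to F# spans 3 letter names and 4 semitones — a major third.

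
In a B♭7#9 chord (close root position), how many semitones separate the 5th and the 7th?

B♭7#9: B♭-D-F-A♭-C♯.
F to A♭ is a minor third: 3 semitones.

3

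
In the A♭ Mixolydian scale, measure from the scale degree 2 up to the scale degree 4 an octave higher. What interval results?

minor tenth

A♭ mixolydian: A♭ B♭ C D♭ E♭ F G♭.
Scale degree 2 = B♭; degree 4 (up an octave) = D♭.
B♭ up to D♭ is 15 semitones, a half step narrower than a major tenth, so the interval is minor.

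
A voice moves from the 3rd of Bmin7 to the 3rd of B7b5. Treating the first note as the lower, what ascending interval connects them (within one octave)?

augmented unison

Bmin7 has D as its 3rd, and B7b5 has D# as its 3rd.
1 letter names make it a unison; at 1 semitone (a half step wider than perfect) the quality is augmented.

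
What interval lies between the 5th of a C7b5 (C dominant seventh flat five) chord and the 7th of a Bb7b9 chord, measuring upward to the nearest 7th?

The 5th of C7b5 (C dominant seventh flat five) is Gb; the 7th of Bb7b9 is Ab.
Gb up to Ab spans 2 letter names and 2 semitones — a major second.

major second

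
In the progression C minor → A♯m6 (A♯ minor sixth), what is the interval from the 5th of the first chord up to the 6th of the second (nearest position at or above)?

A7

The 5th of C minor is G; the 6th of A♯m6 (A♯ minor sixth) is F𝄪.
From G to F𝄪: 12 semitones over a seventh = augmented.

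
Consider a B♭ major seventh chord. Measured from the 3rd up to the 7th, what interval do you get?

B♭ major seventh is spelled B♭ D F A.
3rd = D; 7th = A.
D up to A spans 5 letter names and 7 semitones — a perfect fifth.

perfect fifth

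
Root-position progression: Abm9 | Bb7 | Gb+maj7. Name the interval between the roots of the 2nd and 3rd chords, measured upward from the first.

minor sixth

The roots are Bb and Gb.
6 letter names make it a sixth; at 8 semitones (a half step narrower than major) the quality is minor.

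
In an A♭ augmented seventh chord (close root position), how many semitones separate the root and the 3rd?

Spelling the chord: A♭–C–E–G♭.
A♭ to C is a major third: 4 semitones.

4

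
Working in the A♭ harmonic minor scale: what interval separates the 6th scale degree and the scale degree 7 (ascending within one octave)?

A♭ harmonic minor: A♭ B♭ C♭ D♭ E♭ F♭ G.
The 6th scale degree is F♭ and the 7th scale degree is G.
F♭ up to G is 3 semitones, a half step wider than a major second, so the interval is augmented.

augmented second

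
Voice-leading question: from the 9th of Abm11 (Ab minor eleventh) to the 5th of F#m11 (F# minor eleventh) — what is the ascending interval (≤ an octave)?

Abm11 (Ab minor eleventh) has Bb as its 9th, and F#m11 (F# minor eleventh) has C# as its 5th.
Bb up to C# is 3 semitones, a half step wider than a major second, so the interval is augmented.

A2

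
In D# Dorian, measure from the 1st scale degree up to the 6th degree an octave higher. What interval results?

Spelling D# Dorian: D# E# F# G# A# B# C#.
The 1st scale degree is D# and the 6th degree (up an octave) is B#.
Counting 13 letters and 21 half steps from D# gives a major thirteenth.

major thirteenth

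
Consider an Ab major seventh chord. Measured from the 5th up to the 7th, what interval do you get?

Ab major seventh: Ab-C-Eb-G.
The 5th is Eb and the 7th is G.
From Eb to G is 4 semitones, exactly the major third.

major third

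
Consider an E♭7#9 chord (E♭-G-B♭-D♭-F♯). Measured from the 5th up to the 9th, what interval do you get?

A5

The 5th is B♭ and the 9th is F♯.
5 letter names make it a fifth; at 8 semitones (a half step wider than perfect) the quality is augmented.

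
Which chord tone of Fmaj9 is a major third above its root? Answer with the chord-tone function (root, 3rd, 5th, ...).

Fmaj9 (F major ninth) is spelled F–A–C–E–G.
The root is F. A major third above F is A.
A is the chord's 3rd.

3rd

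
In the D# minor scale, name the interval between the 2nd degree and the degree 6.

The scale runs D# E# F# G# A# B C#.
The 2nd degree is E# and the scale degree 6 is B.
From E# to B: 6 semitones over a fifth = diminished.

diminished fifth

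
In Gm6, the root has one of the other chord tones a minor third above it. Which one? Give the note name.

Bb

Spelling the chord: G, B♭, D, E.
The root is G. A minor third above G is B♭.
B♭ is the chord's 3rd.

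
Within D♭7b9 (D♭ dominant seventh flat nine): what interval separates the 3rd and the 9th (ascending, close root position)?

The chord tones of D♭ dominant seventh flat nine are D♭–F–A♭–C♭–E𝄫.
That puts F below E𝄫.
F up to E𝄫 is 9 semitones, a whole step narrower than a major seventh, so the interval is diminished.

diminished 7th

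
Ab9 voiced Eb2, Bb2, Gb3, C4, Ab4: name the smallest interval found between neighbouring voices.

Adjacent intervals: Eb2→Bb2 = perfect fifth; Bb2→Gb3 = minor sixth; Gb3→C4 = augmented fourth; C4→Ab4 = minor sixth.
The smallest is Gb3 to C4, an augmented fourth (6 semitones).

augmented 4th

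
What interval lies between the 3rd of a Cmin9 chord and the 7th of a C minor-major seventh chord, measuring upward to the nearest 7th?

Cmin9 has E♭ as its 3rd, and C minor-major seventh has B as its 7th.
From E♭ to B: 8 semitones over a fifth = augmented.

augmented 5th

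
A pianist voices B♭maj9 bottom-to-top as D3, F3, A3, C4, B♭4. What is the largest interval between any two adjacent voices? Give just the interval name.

minor seventh

Adjacent intervals: D3→F3 = minor third; F3→A3 = major third; A3→C4 = minor third; C4→B♭4 = minor seventh.
The largest is C4 to B♭4, a minor seventh (10 semitones).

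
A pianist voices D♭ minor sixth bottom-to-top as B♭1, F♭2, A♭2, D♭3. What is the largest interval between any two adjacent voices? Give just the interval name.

Adjacent intervals: B♭1→F♭2 = diminished fifth; F♭2→A♭2 = major third; A♭2→D♭3 = perfect fourth.
The largest is B♭1 to F♭2, a diminished fifth (6 semitones).

diminished fifth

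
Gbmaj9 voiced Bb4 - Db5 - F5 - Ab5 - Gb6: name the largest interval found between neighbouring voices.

minor seventh

Adjacent intervals: Bb4→Db5 = minor third; Db5→F5 = major third; F5→Ab5 = minor third; Ab5→Gb6 = minor seventh.
The largest is Ab5 to Gb6, a minor seventh (10 semitones).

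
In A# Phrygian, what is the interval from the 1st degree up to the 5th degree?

Spelling A# Phrygian: A# B C# D# E# F# G#.
The 1st degree is A# and the 5th scale degree is E#.
Counting 5 letters and 7 half steps from A# gives a perfect fifth.

perfect fifth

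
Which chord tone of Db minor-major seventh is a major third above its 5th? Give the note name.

C

Spelling the chord: Db, Fb, Ab, C.
The 5th is Ab. A major third above Ab is C.
C is the chord's 7th.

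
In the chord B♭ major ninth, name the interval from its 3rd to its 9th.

B♭maj9 is spelled B♭-D-F-A-C.
That puts D below C.
D up to C is 10 semitones, a half step narrower than a major seventh, so the interval is minor.

minor seventh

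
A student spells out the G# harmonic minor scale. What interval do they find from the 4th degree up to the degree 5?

Spelling the G# harmonic minor scale: G# A# B C# D# E F##.
4th degree = C#; scale degree 5 = D#.
Counting 2 letters and 2 half steps from C# gives a major second.

major 2nd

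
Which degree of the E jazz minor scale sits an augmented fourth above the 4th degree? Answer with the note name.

D#

The scale is E F# G A B C# D#.
The 4th degree is A; an augmented fourth above that is D# — scale degree 7.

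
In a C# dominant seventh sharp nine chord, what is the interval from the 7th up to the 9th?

augmented third

C#7#9: C#-E#-G#-B-D##.
That puts B below D##.
3 letter names make it a third; at 5 semitones (a half step wider than major) the quality is augmented.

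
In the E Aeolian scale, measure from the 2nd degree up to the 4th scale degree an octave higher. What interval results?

minor 10th

Spelling the E Aeolian scale: E F♯ G A B C D.
2nd degree = F♯; degree 4 (up an octave) = A.
From F♯ to A: 15 semitones over a tenth = minor.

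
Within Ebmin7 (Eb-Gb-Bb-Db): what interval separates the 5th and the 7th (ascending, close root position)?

minor third

5th = Bb; 7th = Db.
From Bb to Db: 3 semitones over a third = minor.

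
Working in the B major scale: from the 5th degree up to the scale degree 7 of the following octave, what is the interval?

B major: B C# D# E F# G# A#.
The 5th degree is F# and the 7th degree (up an octave) is A#.
Counting 10 letters and 16 half steps from F# gives a major tenth.

major tenth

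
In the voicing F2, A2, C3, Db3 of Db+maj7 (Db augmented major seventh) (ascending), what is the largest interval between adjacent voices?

major third

Adjacent intervals: F2→A2 = major third; A2→C3 = minor third; C3→Db3 = minor second.
The largest is F2 to A2, a major third (4 semitones).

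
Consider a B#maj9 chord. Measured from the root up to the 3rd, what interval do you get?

major 3rd

B#maj9 is spelled B# D## F## A## C##.
Root = B#; 3rd = D##.
From B# to D## is 4 semitones, exactly the major third.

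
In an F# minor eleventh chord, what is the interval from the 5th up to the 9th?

perfect fifth

F# minor eleventh: F#, A, C#, E, G#, B.
The 5th is C# and the 9th is G#.
C# up to G# spans 5 letter names and 7 semitones — a perfect fifth.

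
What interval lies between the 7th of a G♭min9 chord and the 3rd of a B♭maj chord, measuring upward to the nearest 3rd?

augmented sixth

G♭min9 has F♭ as its 7th, and B♭maj has D as its 3rd.
From F♭ to D: 10 semitones over a sixth = augmented.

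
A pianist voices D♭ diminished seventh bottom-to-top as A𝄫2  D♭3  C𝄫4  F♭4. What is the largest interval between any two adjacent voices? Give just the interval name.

Adjacent intervals: A𝄫2→D♭3 = augmented fourth; D♭3→C𝄫4 = diminished seventh; C𝄫4→F♭4 = augmented fourth.
The largest is D♭3 to C𝄫4, a diminished seventh (9 semitones).

diminished seventh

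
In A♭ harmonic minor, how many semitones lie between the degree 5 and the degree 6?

1

The scale is A♭ B♭ C♭ D♭ E♭ F♭ G.
E♭ up to F♭ is a minor second — 1 semitone.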